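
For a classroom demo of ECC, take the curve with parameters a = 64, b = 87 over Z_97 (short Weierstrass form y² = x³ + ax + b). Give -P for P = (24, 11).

(24, 86)

-(24, 11) = (24, -11 mod 97) = (24, 86).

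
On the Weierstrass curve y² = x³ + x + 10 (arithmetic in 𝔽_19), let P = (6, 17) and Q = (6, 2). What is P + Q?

O

The two points share x = 6 and their y-coordinates satisfy 17 + 2 ≡ 0 (mod 19), so they are inverses. Their sum is 𝒪.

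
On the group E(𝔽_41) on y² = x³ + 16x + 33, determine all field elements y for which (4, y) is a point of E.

x³ + 16x + 33 = 161 ≡ 38 (mod 41).
38 is a non-residue mod 41; no y exists.

none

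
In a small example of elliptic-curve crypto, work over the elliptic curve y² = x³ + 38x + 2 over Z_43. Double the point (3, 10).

(18, 38)

tangent at (3, 10): λ = (3·3² + 38)/(2·10) ≡ 22/20. 20⁻¹ ≡ 28 (mod 43) since 20·28 = 560 ≡ 1, so λ ≡ 22·28 ≡ 14.
  x = λ² - 3 - 3 = 196 - 6 ≡ 18; y = λ·(3 - 18) - 10 ≡ 38. → (18, 38)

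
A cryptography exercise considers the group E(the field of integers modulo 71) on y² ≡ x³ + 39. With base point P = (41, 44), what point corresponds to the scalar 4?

(10, 51)

Double-and-add on 4 = (100)₂. Start with P = (41, 44) for the leading 1-bit.
double: tangent at (41, 44): λ = (3·41² + 0)/(2·44) ≡ 2/17. 17⁻¹ ≡ 46 (mod 71), so λ ≡ 2·46 ≡ 21.
  x = λ² - 41 - 41 = 441 - 82 ≡ 4; y = λ·(41 - 4) - 44 ≡ 23. → (4, 23)
double: tangent at (4, 23): λ = (3·4² + 0)/(2·23) ≡ 48/46. 46⁻¹ ≡ 17 (mod 71), so λ ≡ 48·17 ≡ 35.
  x = λ² - 4 - 4 = 1225 - 8 ≡ 10; y = λ·(4 - 10) - 23 ≡ 51. → (10, 51)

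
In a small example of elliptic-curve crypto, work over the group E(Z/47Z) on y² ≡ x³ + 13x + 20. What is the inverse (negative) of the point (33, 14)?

(33, 33)

-(33, 14) = (33, -14 mod 47) = (33, 33).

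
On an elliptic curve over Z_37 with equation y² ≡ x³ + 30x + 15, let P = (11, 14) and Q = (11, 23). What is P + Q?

O

The two points share x = 11 and their y-coordinates satisfy 14 + 23 ≡ 0 (mod 37), so they are inverses. Their sum is 𝒪.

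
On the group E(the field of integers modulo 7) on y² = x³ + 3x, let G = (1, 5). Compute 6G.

(2, 0)

Double-and-add on 6 = (110)₂. Start with G = (1, 5) for the leading 1-bit.
double: tangent at (1, 5): λ = (3·1² + 3)/(2·5) ≡ 6/3. 3⁻¹ ≡ 5 (mod 7), so λ ≡ 6·5 ≡ 2.
  x = λ² - 1 - 1 = 4 - 2 ≡ 2; y = λ·(1 - 2) - 5 ≡ 0. → (2, 0)
add G: (2, 0) + (1, 5). λ = (5 - 0)/(1 - 2) ≡ 5/6 mod 7. 6⁻¹ ≡ 6 (mod 7) since 6·6 = 36 ≡ 1, so λ ≡ 2.
  x = λ² - 2 - 1 = 4 - 3 ≡ 1; y = λ·(2 - 1) - 0 ≡ 2. → (1, 2)
double: tangent at (1, 2): λ = (3·1² + 3)/(2·2) ≡ 6/4. 4⁻¹ ≡ 2 (mod 7), so λ ≡ 6·2 ≡ 5.
  x = λ² - 1 - 1 = 25 - 2 ≡ 2; y = λ·(1 - 2) - 2 ≡ 0. → (2, 0)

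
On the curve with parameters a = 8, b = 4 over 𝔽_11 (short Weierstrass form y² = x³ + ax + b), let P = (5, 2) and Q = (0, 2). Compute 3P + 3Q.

First 3P:
Repeated addition: build up to 3P.
2P: tangent at (5, 2): λ = (3·5² + 8)/(2·2) ≡ 6/4. 4⁻¹ ≡ 3 (mod 11), so λ ≡ 6·3 ≡ 7.
  x = λ² - 5 - 5 = 49 - 10 ≡ 6; y = λ·(5 - 6) - 2 ≡ 2. → (6, 2)
3P: (6, 2) + (5, 2). λ = (2 - 2)/(5 - 6) ≡ 0/10 mod 11. 10⁻¹ ≡ 10 (mod 11), so λ ≡ 0.
  x = λ² - 6 - 5 = 0 - 11 ≡ 0; y = λ·(6 - 0) - 2 ≡ 9. → (0, 9)
3P = (0, 9).
Next 3Q:
Repeated addition: build up to 3Q.
2Q: tangent at (0, 2): λ = (3·0² + 8)/(2·2) ≡ 8/4. 4⁻¹ ≡ 3 (mod 11) since 4·3 = 12 ≡ 1, so λ ≡ 8·3 ≡ 2.
  x = λ² - 0 - 0 = 4 - 0 ≡ 4; y = λ·(0 - 4) - 2 ≡ 1. → (4, 1)
3Q: (4, 1) + (0, 2). λ = (2 - 1)/(0 - 4) ≡ 1/7 mod 11. 7⁻¹ ≡ 8 (mod 11) since 7·8 = 56 ≡ 1, so λ ≡ 8.
  x = λ² - 4 - 0 = 64 - 4 ≡ 5; y = λ·(4 - 5) - 1 ≡ 2. → (5, 2)
3Q = (5, 2).
Finally 3P + 3Q:
(0, 9) + (5, 2). λ = (2 - 9)/(5 - 0) ≡ 4/5 mod 11. 5⁻¹ ≡ 9 (mod 11) since 5·9 = 45 ≡ 1, so λ ≡ 3.
  x = λ² - 0 - 5 = 9 - 5 ≡ 4; y = λ·(0 - 4) - 9 ≡ 1. → (4, 1)

(4, 1)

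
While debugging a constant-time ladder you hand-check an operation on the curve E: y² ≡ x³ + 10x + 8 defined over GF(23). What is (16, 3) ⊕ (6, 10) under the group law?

(10, 2)

(16, 3) + (6, 10). λ = (10 - 3)/(6 - 16) ≡ 7/13 mod 23. 13⁻¹ ≡ 16 (mod 23), so λ ≡ 20.
  x = λ² - 16 - 6 = 400 - 22 ≡ 10; y = λ·(16 - 10) - 3 ≡ 2. → (10, 2)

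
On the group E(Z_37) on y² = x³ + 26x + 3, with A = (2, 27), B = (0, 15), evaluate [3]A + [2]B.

First 3A:
Repeated addition: build up to 3A.
2A: tangent at (2, 27): λ = (3·2² + 26)/(2·27) ≡ 1/17. 17⁻¹ ≡ 24 (mod 37), so λ ≡ 1·24 ≡ 24.
  x = λ² - 2 - 2 = 576 - 4 ≡ 17; y = λ·(2 - 17) - 27 ≡ 20. → (17, 20)
3A: (17, 20) + (2, 27). λ = (27 - 20)/(2 - 17) ≡ 7/22 mod 37. 22⁻¹ ≡ 32 (mod 37), so λ ≡ 2.
  x = λ² - 17 - 2 = 4 - 19 ≡ 22; y = λ·(17 - 22) - 20 ≡ 7. → (22, 7)
3A = (22, 7).
Next 2B:
Repeated addition: build up to 2B.
2B: tangent at (0, 15): λ = (3·0² + 26)/(2·15) ≡ 26/30. 30⁻¹ ≡ 21 (mod 37), so λ ≡ 26·21 ≡ 28.
  x = λ² - 0 - 0 = 784 - 0 ≡ 7; y = λ·(0 - 7) - 15 ≡ 11. → (7, 11)
2B = (7, 11).
Finally 3A + 2B:
(22, 7) + (7, 11). λ = (11 - 7)/(7 - 22) ≡ 4/22 mod 37. 22⁻¹ ≡ 32 (mod 37) since 22·32 = 704 ≡ 1, so λ ≡ 17.
  x = λ² - 22 - 7 = 289 - 29 ≡ 1; y = λ·(22 - 1) - 7 ≡ 17. → (1, 17)

(1, 17)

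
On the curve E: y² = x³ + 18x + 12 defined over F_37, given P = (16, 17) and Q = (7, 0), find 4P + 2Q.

(0, 30)

First 4P:
Double-and-add on 4 = (100)₂. Start with P = (16, 17) for the leading 1-bit.
double: tangent at (16, 17): λ = (3·16² + 18)/(2·17) ≡ 9/34. 34⁻¹ ≡ 12 (mod 37), so λ ≡ 9·12 ≡ 34.
  x = λ² - 16 - 16 = 1156 - 32 ≡ 14; y = λ·(16 - 14) - 17 ≡ 14. → (14, 14)
double: tangent at (14, 14): λ = (3·14² + 18)/(2·14) ≡ 14/28. 28⁻¹ ≡ 4 (mod 37), so λ ≡ 14·4 ≡ 19.
  x = λ² - 14 - 14 = 361 - 28 ≡ 0; y = λ·(14 - 0) - 14 ≡ 30. → (0, 30)
4P = (0, 30).
Next 2Q:
Repeated addition: build up to 2Q.
2Q: (7, 0) + (7, 0): same x and y₁ ≡ -y₂, so the sum is the point at infinity.
2Q = the point at infinity.
Finally 4P + 2Q:
(0, 30) + the point at infinity = (0, 30) (identity).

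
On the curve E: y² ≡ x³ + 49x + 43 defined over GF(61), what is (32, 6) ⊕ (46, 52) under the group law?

(32, 6) + (46, 52). λ = (52 - 6)/(46 - 32) ≡ 46/14 mod 61. 14⁻¹ ≡ 48 (mod 61) since 14·48 = 672 ≡ 1, so λ ≡ 12.
  x = λ² - 32 - 46 = 144 - 78 ≡ 5; y = λ·(32 - 5) - 6 ≡ 13. → (5, 13)

(5, 13)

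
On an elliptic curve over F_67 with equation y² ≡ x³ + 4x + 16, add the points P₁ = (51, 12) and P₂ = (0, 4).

(33, 46)

(51, 12) + (0, 4). λ = (4 - 12)/(0 - 51) ≡ 59/16 mod 67. 16⁻¹ ≡ 21 (mod 67) since 16·21 = 336 ≡ 1, so λ ≡ 33.
  x = λ² - 51 - 0 = 1089 - 51 ≡ 33; y = λ·(51 - 33) - 12 ≡ 46. → (33, 46)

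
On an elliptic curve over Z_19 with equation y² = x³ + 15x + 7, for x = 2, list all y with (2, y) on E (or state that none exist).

8, 11

x³ + 15x + 7 = 45 ≡ 7 (mod 19).
Square roots of 7 mod 19: 8 and 11 (since 8² = 64 ≡ 7).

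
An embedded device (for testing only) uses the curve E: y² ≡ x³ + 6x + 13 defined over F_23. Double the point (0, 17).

tangent at (0, 17): λ = (3·0² + 6)/(2·17) ≡ 6/11. 11⁻¹ ≡ 21 (mod 23) since 11·21 = 231 ≡ 1, so λ ≡ 6·21 ≡ 11.
  x = λ² - 0 - 0 = 121 - 0 ≡ 6; y = λ·(0 - 6) - 17 ≡ 9. → (6, 9)

(6, 9)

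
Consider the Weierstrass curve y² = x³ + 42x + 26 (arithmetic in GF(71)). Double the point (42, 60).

(19, 50)

tangent at (42, 60): λ = (3·42² + 42)/(2·60) ≡ 9/49. 49⁻¹ ≡ 29 (mod 71) since 49·29 = 1421 ≡ 1, so λ ≡ 9·29 ≡ 48.
  x = λ² - 42 - 42 = 2304 - 84 ≡ 19; y = λ·(42 - 19) - 60 ≡ 50. → (19, 50)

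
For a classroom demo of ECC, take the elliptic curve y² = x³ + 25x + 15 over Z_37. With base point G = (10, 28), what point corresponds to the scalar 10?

Repeated addition: build up to 10G.
2G: tangent at (10, 28): λ = (3·10² + 25)/(2·28) ≡ 29/19. 19⁻¹ ≡ 2 (mod 37) since 19·2 = 38 ≡ 1, so λ ≡ 29·2 ≡ 21.
  x = λ² - 10 - 10 = 441 - 20 ≡ 14; y = λ·(10 - 14) - 28 ≡ 36. → (14, 36)
3G: (14, 36) + (10, 28). λ = (28 - 36)/(10 - 14) ≡ 29/33 mod 37. 33⁻¹ ≡ 9 (mod 37) since 33·9 = 297 ≡ 1, so λ ≡ 2.
  x = λ² - 14 - 10 = 4 - 24 ≡ 17; y = λ·(14 - 17) - 36 ≡ 32. → (17, 32)
4G: (17, 32) + (10, 28). λ = (28 - 32)/(10 - 17) ≡ 33/30 mod 37. 30⁻¹ ≡ 21 (mod 37), so λ ≡ 27.
  x = λ² - 17 - 10 = 729 - 27 ≡ 36; y = λ·(17 - 36) - 32 ≡ 10. → (36, 10)
5G: (36, 10) + (10, 28). λ = (28 - 10)/(10 - 36) ≡ 18/11 mod 37. 11⁻¹ ≡ 27 (mod 37) since 11·27 = 297 ≡ 1, so λ ≡ 5.
  x = λ² - 36 - 10 = 25 - 46 ≡ 16; y = λ·(36 - 16) - 10 ≡ 16. → (16, 16)
6G: (16, 16) + (10, 28). λ = (28 - 16)/(10 - 16) ≡ 12/31 mod 37. 31⁻¹ ≡ 6 (mod 37) since 31·6 = 186 ≡ 1, so λ ≡ 35.
  x = λ² - 16 - 10 = 1225 - 26 ≡ 15; y = λ·(16 - 15) - 16 ≡ 19. → (15, 19)
7G: (15, 19) + (10, 28). λ = (28 - 19)/(10 - 15) ≡ 9/32 mod 37. 32⁻¹ ≡ 22 (mod 37) since 32·22 = 704 ≡ 1, so λ ≡ 13.
  x = λ² - 15 - 10 = 169 - 25 ≡ 33; y = λ·(15 - 33) - 19 ≡ 6. → (33, 6)
8G: (33, 6) + (10, 28). λ = (28 - 6)/(10 - 33) ≡ 22/14 mod 37. 14⁻¹ ≡ 8 (mod 37), so λ ≡ 28.
  x = λ² - 33 - 10 = 784 - 43 ≡ 1; y = λ·(33 - 1) - 6 ≡ 2. → (1, 2)
9G: (1, 2) + (10, 28). λ = (28 - 2)/(10 - 1) ≡ 26/9 mod 37. 9⁻¹ ≡ 33 (mod 37), so λ ≡ 7.
  x = λ² - 1 - 10 = 49 - 11 ≡ 1; y = λ·(1 - 1) - 2 ≡ 35. → (1, 35)
10G: (1, 35) + (10, 28). λ = (28 - 35)/(10 - 1) ≡ 30/9 mod 37. 9⁻¹ ≡ 33 (mod 37), so λ ≡ 28.
  x = λ² - 1 - 10 = 784 - 11 ≡ 33; y = λ·(1 - 33) - 35 ≡ 31. → (33, 31)

(33, 31)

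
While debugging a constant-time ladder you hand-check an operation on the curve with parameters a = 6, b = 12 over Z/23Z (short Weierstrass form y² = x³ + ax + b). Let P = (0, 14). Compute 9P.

(2, 3)

Double-and-add on 9 = (1001)₂. Start with P = (0, 14) for the leading 1-bit.
double: tangent at (0, 14): λ = (3·0² + 6)/(2·14) ≡ 6/5. 5⁻¹ ≡ 14 (mod 23), so λ ≡ 6·14 ≡ 15.
  x = λ² - 0 - 0 = 225 - 0 ≡ 18; y = λ·(0 - 18) - 14 ≡ 15. → (18, 15)
double: tangent at (18, 15): λ = (3·18² + 6)/(2·15) ≡ 12/7. 7⁻¹ ≡ 10 (mod 23), so λ ≡ 12·10 ≡ 5.
  x = λ² - 18 - 18 = 25 - 36 ≡ 12; y = λ·(18 - 12) - 15 ≡ 15. → (12, 15)
double: tangent at (12, 15): λ = (3·12² + 6)/(2·15) ≡ 1/7. 7⁻¹ ≡ 10 (mod 23) since 7·10 = 70 ≡ 1, so λ ≡ 1·10 ≡ 10.
  x = λ² - 12 - 12 = 100 - 24 ≡ 7; y = λ·(12 - 7) - 15 ≡ 12. → (7, 12)
add P: (7, 12) + (0, 14). λ = (14 - 12)/(0 - 7) ≡ 2/16 mod 23. 16⁻¹ ≡ 13 (mod 23) since 16·13 = 208 ≡ 1, so λ ≡ 3.
  x = λ² - 7 - 0 = 9 - 7 ≡ 2; y = λ·(7 - 2) - 12 ≡ 3. → (2, 3)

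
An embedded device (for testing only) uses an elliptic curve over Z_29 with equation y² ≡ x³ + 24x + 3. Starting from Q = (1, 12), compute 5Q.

(23, 22)

Repeated addition: build up to 5Q.
2Q: tangent at (1, 12): λ = (3·1² + 24)/(2·12) ≡ 27/24. 24⁻¹ ≡ 23 (mod 29) since 24·23 = 552 ≡ 1, so λ ≡ 27·23 ≡ 12.
  x = λ² - 1 - 1 = 144 - 2 ≡ 26; y = λ·(1 - 26) - 12 ≡ 7. → (26, 7)
3Q: (26, 7) + (1, 12). λ = (12 - 7)/(1 - 26) ≡ 5/4 mod 29. 4⁻¹ ≡ 22 (mod 29), so λ ≡ 23.
  x = λ² - 26 - 1 = 529 - 27 ≡ 9; y = λ·(26 - 9) - 7 ≡ 7. → (9, 7)
4Q: (9, 7) + (1, 12). λ = (12 - 7)/(1 - 9) ≡ 5/21 mod 29. 21⁻¹ ≡ 18 (mod 29), so λ ≡ 3.
  x = λ² - 9 - 1 = 9 - 10 ≡ 28; y = λ·(9 - 28) - 7 ≡ 23. → (28, 23)
5Q: (28, 23) + (1, 12). λ = (12 - 23)/(1 - 28) ≡ 18/2 mod 29. 2⁻¹ ≡ 15 (mod 29), so λ ≡ 9.
  x = λ² - 28 - 1 = 81 - 29 ≡ 23; y = λ·(28 - 23) - 23 ≡ 22. → (23, 22)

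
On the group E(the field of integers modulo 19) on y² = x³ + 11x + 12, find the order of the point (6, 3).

2P: tangent at (6, 3): λ = (3·6² + 11)/(2·3) ≡ 5/6. 6⁻¹ ≡ 16 (mod 19) since 6·16 = 96 ≡ 1, so λ ≡ 5·16 ≡ 4.
  x = λ² - 6 - 6 = 16 - 12 ≡ 4; y = λ·(6 - 4) - 3 ≡ 5. → (4, 5)
3P: (4, 5) + (6, 3). λ = (3 - 5)/(6 - 4) ≡ 17/2 mod 19. 2⁻¹ ≡ 10 (mod 19), so λ ≡ 18.
  x = λ² - 4 - 6 = 324 - 10 ≡ 10; y = λ·(4 - 10) - 5 ≡ 1. → (10, 1)
4P: (10, 1) + (6, 3). λ = (3 - 1)/(6 - 10) ≡ 2/15 mod 19. 15⁻¹ ≡ 14 (mod 19) since 15·14 = 210 ≡ 1, so λ ≡ 9.
  x = λ² - 10 - 6 = 81 - 16 ≡ 8; y = λ·(10 - 8) - 1 ≡ 17. → (8, 17)
5P: (8, 17) + (6, 3). λ = (3 - 17)/(6 - 8) ≡ 5/17 mod 19. 17⁻¹ ≡ 9 (mod 19), so λ ≡ 7.
  x = λ² - 8 - 6 = 49 - 14 ≡ 16; y = λ·(8 - 16) - 17 ≡ 3. → (16, 3)
6P: (16, 3) + (6, 3). λ = (3 - 3)/(6 - 16) ≡ 0/9 mod 19. 9⁻¹ ≡ 17 (mod 19), so λ ≡ 0.
  x = λ² - 16 - 6 = 0 - 22 ≡ 16; y = λ·(16 - 16) - 3 ≡ 16. → (16, 16)
7P: (16, 16) + (6, 3). λ = (3 - 16)/(6 - 16) ≡ 6/9 mod 19. 9⁻¹ ≡ 17 (mod 19), so λ ≡ 7.
  x = λ² - 16 - 6 = 49 - 22 ≡ 8; y = λ·(16 - 8) - 16 ≡ 2. → (8, 2)
8P: (8, 2) + (6, 3). λ = (3 - 2)/(6 - 8) ≡ 1/17 mod 19. 17⁻¹ ≡ 9 (mod 19), so λ ≡ 9.
  x = λ² - 8 - 6 = 81 - 14 ≡ 10; y = λ·(8 - 10) - 2 ≡ 18. → (10, 18)
9P: (10, 18) + (6, 3). λ = (3 - 18)/(6 - 10) ≡ 4/15 mod 19. 15⁻¹ ≡ 14 (mod 19), so λ ≡ 18.
  x = λ² - 10 - 6 = 324 - 16 ≡ 4; y = λ·(10 - 4) - 18 ≡ 14. → (4, 14)
10P: (4, 14) + (6, 3). λ = (3 - 14)/(6 - 4) ≡ 8/2 mod 19. 2⁻¹ ≡ 10 (mod 19), so λ ≡ 4.
  x = λ² - 4 - 6 = 16 - 10 ≡ 6; y = λ·(4 - 6) - 14 ≡ 16. → (6, 16)
11P: (6, 16) + (6, 3): same x and y₁ ≡ -y₂, so the sum is ∞.
11P = ∞, so the order is 11.

11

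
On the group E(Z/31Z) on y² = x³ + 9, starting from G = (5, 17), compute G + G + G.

(9, 26)

Repeated addition: build up to 3G.
2G: tangent at (5, 17): λ = (3·5² + 0)/(2·17) ≡ 13/3. 3⁻¹ ≡ 21 (mod 31), so λ ≡ 13·21 ≡ 25.
  x = λ² - 5 - 5 = 625 - 10 ≡ 26; y = λ·(5 - 26) - 17 ≡ 16. → (26, 16)
3G: (26, 16) + (5, 17). λ = (17 - 16)/(5 - 26) ≡ 1/10 mod 31. 10⁻¹ ≡ 28 (mod 31), so λ ≡ 28.
  x = λ² - 26 - 5 = 784 - 31 ≡ 9; y = λ·(26 - 9) - 16 ≡ 26. → (9, 26)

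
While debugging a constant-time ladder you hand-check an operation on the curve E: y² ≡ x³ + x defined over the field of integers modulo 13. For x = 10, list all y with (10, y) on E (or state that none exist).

x³ + 1x + 0 = 1010 ≡ 9 (mod 13).
Square roots of 9 mod 13: 3 and 10 (since 3² = 9 ≡ 9).

3, 10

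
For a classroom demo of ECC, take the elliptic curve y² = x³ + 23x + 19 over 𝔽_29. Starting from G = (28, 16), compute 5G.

(17, 25)

Double-and-add on 5 = (101)₂. Start with G = (28, 16) for the leading 1-bit.
double: tangent at (28, 16): λ = (3·28² + 23)/(2·16) ≡ 26/3. 3⁻¹ ≡ 10 (mod 29), so λ ≡ 26·10 ≡ 28.
  x = λ² - 28 - 28 = 784 - 56 ≡ 3; y = λ·(28 - 3) - 16 ≡ 17. → (3, 17)
double: tangent at (3, 17): λ = (3·3² + 23)/(2·17) ≡ 21/5. 5⁻¹ ≡ 6 (mod 29) since 5·6 = 30 ≡ 1, so λ ≡ 21·6 ≡ 10.
  x = λ² - 3 - 3 = 100 - 6 ≡ 7; y = λ·(3 - 7) - 17 ≡ 1. → (7, 1)
add G: (7, 1) + (28, 16). λ = (16 - 1)/(28 - 7) ≡ 15/21 mod 29. 21⁻¹ ≡ 18 (mod 29), so λ ≡ 9.
  x = λ² - 7 - 28 = 81 - 35 ≡ 17; y = λ·(7 - 17) - 1 ≡ 25. → (17, 25)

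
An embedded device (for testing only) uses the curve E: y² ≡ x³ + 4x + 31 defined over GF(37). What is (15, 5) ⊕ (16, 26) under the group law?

(15, 5) + (16, 26). λ = (26 - 5)/(16 - 15) ≡ 21/1 mod 37. 1⁻¹ ≡ 1 (mod 37), so λ ≡ 21.
  x = λ² - 15 - 16 = 441 - 31 ≡ 3; y = λ·(15 - 3) - 5 ≡ 25. → (3, 25)

(3, 25)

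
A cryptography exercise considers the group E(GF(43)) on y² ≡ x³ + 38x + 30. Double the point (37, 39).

tangent at (37, 39): λ = (3·37² + 38)/(2·39) ≡ 17/35. 35⁻¹ ≡ 16 (mod 43) since 35·16 = 560 ≡ 1, so λ ≡ 17·16 ≡ 14.
  x = λ² - 37 - 37 = 196 - 74 ≡ 36; y = λ·(37 - 36) - 39 ≡ 18. → (36, 18)

(36, 18)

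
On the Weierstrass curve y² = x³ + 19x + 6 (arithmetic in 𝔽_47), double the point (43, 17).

(29, 41)

tangent at (43, 17): λ = (3·43² + 19)/(2·17) ≡ 20/34. 34⁻¹ ≡ 18 (mod 47), so λ ≡ 20·18 ≡ 31.
  x = λ² - 43 - 43 = 961 - 86 ≡ 29; y = λ·(43 - 29) - 17 ≡ 41. → (29, 41)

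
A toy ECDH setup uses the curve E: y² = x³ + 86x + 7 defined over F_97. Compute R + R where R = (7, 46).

(74, 11)

tangent at (7, 46): λ = (3·7² + 86)/(2·46) ≡ 39/92. 92⁻¹ ≡ 58 (mod 97), so λ ≡ 39·58 ≡ 31.
  x = λ² - 7 - 7 = 961 - 14 ≡ 74; y = λ·(7 - 74) - 46 ≡ 11. → (74, 11)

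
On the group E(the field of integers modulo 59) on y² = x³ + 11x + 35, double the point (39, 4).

(8, 35)

tangent at (39, 4): λ = (3·39² + 11)/(2·4) ≡ 31/8. 8⁻¹ ≡ 37 (mod 59) since 8·37 = 296 ≡ 1, so λ ≡ 31·37 ≡ 26.
  x = λ² - 39 - 39 = 676 - 78 ≡ 8; y = λ·(39 - 8) - 4 ≡ 35. → (8, 35)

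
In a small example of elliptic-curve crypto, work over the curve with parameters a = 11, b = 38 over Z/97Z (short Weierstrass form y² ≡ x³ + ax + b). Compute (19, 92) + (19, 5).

O

The two points share x = 19 and their y-coordinates satisfy 92 + 5 ≡ 0 (mod 97), so they are inverses. Their sum is ∞.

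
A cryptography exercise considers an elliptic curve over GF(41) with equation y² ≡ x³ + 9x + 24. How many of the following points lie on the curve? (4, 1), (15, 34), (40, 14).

(4, 1): 1² ≡ 1, rhs ≡ 1 → on.
(15, 34): 34² ≡ 8, rhs ≡ 8 → on.
(40, 14): 14² ≡ 32, rhs ≡ 14 → off.

2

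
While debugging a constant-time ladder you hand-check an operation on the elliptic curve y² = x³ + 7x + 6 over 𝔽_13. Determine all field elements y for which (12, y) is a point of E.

none

x³ + 7x + 6 = 1818 ≡ 11 (mod 13).
11 is a non-residue mod 13; no y exists.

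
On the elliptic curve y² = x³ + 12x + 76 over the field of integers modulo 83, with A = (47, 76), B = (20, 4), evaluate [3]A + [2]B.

First 3A:
Repeated addition: build up to 3A.
2A: tangent at (47, 76): λ = (3·47² + 12)/(2·76) ≡ 82/69. 69⁻¹ ≡ 77 (mod 83), so λ ≡ 82·77 ≡ 6.
  x = λ² - 47 - 47 = 36 - 94 ≡ 25; y = λ·(47 - 25) - 76 ≡ 56. → (25, 56)
3A: (25, 56) + (47, 76). λ = (76 - 56)/(47 - 25) ≡ 20/22 mod 83. 22⁻¹ ≡ 34 (mod 83), so λ ≡ 16.
  x = λ² - 25 - 47 = 256 - 72 ≡ 18; y = λ·(25 - 18) - 56 ≡ 56. → (18, 56)
3A = (18, 56).
Next 2B:
Repeated addition: build up to 2B.
2B: tangent at (20, 4): λ = (3·20² + 12)/(2·4) ≡ 50/8. 8⁻¹ ≡ 52 (mod 83) since 8·52 = 416 ≡ 1, so λ ≡ 50·52 ≡ 27.
  x = λ² - 20 - 20 = 729 - 40 ≡ 25; y = λ·(20 - 25) - 4 ≡ 27. → (25, 27)
2B = (25, 27).
Finally 3A + 2B:
(18, 56) + (25, 27). λ = (27 - 56)/(25 - 18) ≡ 54/7 mod 83. 7⁻¹ ≡ 12 (mod 83) since 7·12 = 84 ≡ 1, so λ ≡ 67.
  x = λ² - 18 - 25 = 4489 - 43 ≡ 47; y = λ·(18 - 47) - 56 ≡ 76. → (47, 76)

(47, 76)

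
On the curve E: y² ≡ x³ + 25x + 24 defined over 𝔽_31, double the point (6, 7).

tangent at (6, 7): λ = (3·6² + 25)/(2·7) ≡ 9/14. 14⁻¹ ≡ 20 (mod 31) since 14·20 = 280 ≡ 1, so λ ≡ 9·20 ≡ 25.
  x = λ² - 6 - 6 = 625 - 12 ≡ 24; y = λ·(6 - 24) - 7 ≡ 8. → (24, 8)

(24, 8)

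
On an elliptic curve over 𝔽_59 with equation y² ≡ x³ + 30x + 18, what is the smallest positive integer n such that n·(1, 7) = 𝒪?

2P: tangent at (1, 7): λ = (3·1² + 30)/(2·7) ≡ 33/14. 14⁻¹ ≡ 38 (mod 59) since 14·38 = 532 ≡ 1, so λ ≡ 33·38 ≡ 15.
  x = λ² - 1 - 1 = 225 - 2 ≡ 46; y = λ·(1 - 46) - 7 ≡ 26. → (46, 26)
3P: (46, 26) + (1, 7). λ = (7 - 26)/(1 - 46) ≡ 40/14 mod 59. 14⁻¹ ≡ 38 (mod 59) since 14·38 = 532 ≡ 1, so λ ≡ 45.
  x = λ² - 46 - 1 = 2025 - 47 ≡ 31; y = λ·(46 - 31) - 26 ≡ 0. → (31, 0)
4P: (31, 0) + (1, 7). λ = (7 - 0)/(1 - 31) ≡ 7/29 mod 59. 29⁻¹ ≡ 57 (mod 59), so λ ≡ 45.
  x = λ² - 31 - 1 = 2025 - 32 ≡ 46; y = λ·(31 - 46) - 0 ≡ 33. → (46, 33)
5P: (46, 33) + (1, 7). λ = (7 - 33)/(1 - 46) ≡ 33/14 mod 59. 14⁻¹ ≡ 38 (mod 59) since 14·38 = 532 ≡ 1, so λ ≡ 15.
  x = λ² - 46 - 1 = 225 - 47 ≡ 1; y = λ·(46 - 1) - 33 ≡ 52. → (1, 52)
6P: (1, 52) + (1, 7): same x and y₁ ≡ -y₂, so the sum is 𝒪.
6P = 𝒪, so the order is 6.

6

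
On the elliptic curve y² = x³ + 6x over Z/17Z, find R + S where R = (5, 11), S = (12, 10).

(5, 11) + (12, 10). λ = (10 - 11)/(12 - 5) ≡ 16/7 mod 17. 7⁻¹ ≡ 5 (mod 17) since 7·5 = 35 ≡ 1, so λ ≡ 12.
  x = λ² - 5 - 12 = 144 - 17 ≡ 8; y = λ·(5 - 8) - 11 ≡ 4. → (8, 4)

(8, 4)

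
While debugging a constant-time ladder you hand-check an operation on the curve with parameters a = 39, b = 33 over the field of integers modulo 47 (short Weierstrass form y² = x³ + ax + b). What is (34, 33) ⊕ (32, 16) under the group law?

(34, 33) + (32, 16). λ = (16 - 33)/(32 - 34) ≡ 30/45 mod 47. 45⁻¹ ≡ 23 (mod 47), so λ ≡ 32.
  x = λ² - 34 - 32 = 1024 - 66 ≡ 18; y = λ·(34 - 18) - 33 ≡ 9. → (18, 9)

(18, 9)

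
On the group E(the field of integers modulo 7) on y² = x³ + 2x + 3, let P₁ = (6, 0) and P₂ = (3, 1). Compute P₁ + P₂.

(2, 1)

(6, 0) + (3, 1). λ = (1 - 0)/(3 - 6) ≡ 1/4 mod 7. 4⁻¹ ≡ 2 (mod 7), so λ ≡ 2.
  x = λ² - 6 - 3 = 4 - 9 ≡ 2; y = λ·(6 - 2) - 0 ≡ 1. → (2, 1)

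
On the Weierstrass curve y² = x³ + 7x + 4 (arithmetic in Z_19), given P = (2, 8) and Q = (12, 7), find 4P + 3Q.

(0, 2)

First 4P:
Double-and-add on 4 = (100)₂. Start with P = (2, 8) for the leading 1-bit.
double: tangent at (2, 8): λ = (3·2² + 7)/(2·8) ≡ 0/16. 16⁻¹ ≡ 6 (mod 19), so λ ≡ 0·6 ≡ 0.
  x = λ² - 2 - 2 = 0 - 4 ≡ 15; y = λ·(2 - 15) - 8 ≡ 11. → (15, 11)
double: tangent at (15, 11): λ = (3·15² + 7)/(2·11) ≡ 17/3. 3⁻¹ ≡ 13 (mod 19) since 3·13 = 39 ≡ 1, so λ ≡ 17·13 ≡ 12.
  x = λ² - 15 - 15 = 144 - 30 ≡ 0; y = λ·(15 - 0) - 11 ≡ 17. → (0, 17)
4P = (0, 17).
Next 3Q:
Repeated addition: build up to 3Q.
2Q: tangent at (12, 7): λ = (3·12² + 7)/(2·7) ≡ 2/14. 14⁻¹ ≡ 15 (mod 19), so λ ≡ 2·15 ≡ 11.
  x = λ² - 12 - 12 = 121 - 24 ≡ 2; y = λ·(12 - 2) - 7 ≡ 8. → (2, 8)
3Q: (2, 8) + (12, 7). λ = (7 - 8)/(12 - 2) ≡ 18/10 mod 19. 10⁻¹ ≡ 2 (mod 19), so λ ≡ 17.
  x = λ² - 2 - 12 = 289 - 14 ≡ 9; y = λ·(2 - 9) - 8 ≡ 6. → (9, 6)
3Q = (9, 6).
Finally 4P + 3Q:
(0, 17) + (9, 6). λ = (6 - 17)/(9 - 0) ≡ 8/9 mod 19. 9⁻¹ ≡ 17 (mod 19) since 9·17 = 153 ≡ 1, so λ ≡ 3.
  x = λ² - 0 - 9 = 9 - 9 ≡ 0; y = λ·(0 - 0) - 17 ≡ 2. → (0, 2)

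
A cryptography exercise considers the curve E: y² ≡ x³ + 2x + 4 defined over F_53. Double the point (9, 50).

tangent at (9, 50): λ = (3·9² + 2)/(2·50) ≡ 33/47. 47⁻¹ ≡ 44 (mod 53) since 47·44 = 2068 ≡ 1, so λ ≡ 33·44 ≡ 21.
  x = λ² - 9 - 9 = 441 - 18 ≡ 52; y = λ·(9 - 52) - 50 ≡ 1. → (52, 1)

(52, 1)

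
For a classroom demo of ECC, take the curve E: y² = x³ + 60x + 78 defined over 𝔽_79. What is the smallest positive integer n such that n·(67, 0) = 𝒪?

2

2P: (67, 0) + (67, 0): same x and y₁ ≡ -y₂, so the sum is 𝒪.
2P = 𝒪, so the order is 2.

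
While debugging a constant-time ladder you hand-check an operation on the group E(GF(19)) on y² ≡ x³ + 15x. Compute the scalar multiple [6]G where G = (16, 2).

Double-and-add on 6 = (110)₂. Start with G = (16, 2) for the leading 1-bit.
double: tangent at (16, 2): λ = (3·16² + 15)/(2·2) ≡ 4/4. 4⁻¹ ≡ 5 (mod 19), so λ ≡ 4·5 ≡ 1.
  x = λ² - 16 - 16 = 1 - 32 ≡ 7; y = λ·(16 - 7) - 2 ≡ 7. → (7, 7)
add G: (7, 7) + (16, 2). λ = (2 - 7)/(16 - 7) ≡ 14/9 mod 19. 9⁻¹ ≡ 17 (mod 19), so λ ≡ 10.
  x = λ² - 7 - 16 = 100 - 23 ≡ 1; y = λ·(7 - 1) - 7 ≡ 15. → (1, 15)
double: tangent at (1, 15): λ = (3·1² + 15)/(2·15) ≡ 18/11. 11⁻¹ ≡ 7 (mod 19), so λ ≡ 18·7 ≡ 12.
  x = λ² - 1 - 1 = 144 - 2 ≡ 9; y = λ·(1 - 9) - 15 ≡ 3. → (9, 3)

(9, 3)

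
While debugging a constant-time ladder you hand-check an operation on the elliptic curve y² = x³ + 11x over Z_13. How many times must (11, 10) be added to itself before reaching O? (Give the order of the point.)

2P: tangent at (11, 10): λ = (3·11² + 11)/(2·10) ≡ 10/7. 7⁻¹ ≡ 2 (mod 13) since 7·2 = 14 ≡ 1, so λ ≡ 10·2 ≡ 7.
  x = λ² - 11 - 11 = 49 - 22 ≡ 1; y = λ·(11 - 1) - 10 ≡ 8. → (1, 8)
3P: (1, 8) + (11, 10). λ = (10 - 8)/(11 - 1) ≡ 2/10 mod 13. 10⁻¹ ≡ 4 (mod 13) since 10·4 = 40 ≡ 1, so λ ≡ 8.
  x = λ² - 1 - 11 = 64 - 12 ≡ 0; y = λ·(1 - 0) - 8 ≡ 0. → (0, 0)
4P: (0, 0) + (11, 10). λ = (10 - 0)/(11 - 0) ≡ 10/11 mod 13. 11⁻¹ ≡ 6 (mod 13), so λ ≡ 8.
  x = λ² - 0 - 11 = 64 - 11 ≡ 1; y = λ·(0 - 1) - 0 ≡ 5. → (1, 5)
5P: (1, 5) + (11, 10). λ = (10 - 5)/(11 - 1) ≡ 5/10 mod 13. 10⁻¹ ≡ 4 (mod 13) since 10·4 = 40 ≡ 1, so λ ≡ 7.
  x = λ² - 1 - 11 = 49 - 12 ≡ 11; y = λ·(1 - 11) - 5 ≡ 3. → (11, 3)
6P: (11, 3) + (11, 10): same x and y₁ ≡ -y₂, so the sum is O.
6P = O, so the order is 6.

6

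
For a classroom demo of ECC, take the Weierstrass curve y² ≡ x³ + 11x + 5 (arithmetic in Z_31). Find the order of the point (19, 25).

4

2P: tangent at (19, 25): λ = (3·19² + 11)/(2·25) ≡ 9/19. 19⁻¹ ≡ 18 (mod 31), so λ ≡ 9·18 ≡ 7.
  x = λ² - 19 - 19 = 49 - 38 ≡ 11; y = λ·(19 - 11) - 25 ≡ 0. → (11, 0)
3P: (11, 0) + (19, 25). λ = (25 - 0)/(19 - 11) ≡ 25/8 mod 31. 8⁻¹ ≡ 4 (mod 31), so λ ≡ 7.
  x = λ² - 11 - 19 = 49 - 30 ≡ 19; y = λ·(11 - 19) - 0 ≡ 6. → (19, 6)
4P: (19, 6) + (19, 25): same x and y₁ ≡ -y₂, so the sum is O.
4P = O, so the order is 4.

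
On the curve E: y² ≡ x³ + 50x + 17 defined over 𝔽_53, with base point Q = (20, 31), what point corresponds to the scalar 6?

(14, 49)

Double-and-add on 6 = (110)₂. Start with Q = (20, 31) for the leading 1-bit.
double: tangent at (20, 31): λ = (3·20² + 50)/(2·31) ≡ 31/9. 9⁻¹ ≡ 6 (mod 53), so λ ≡ 31·6 ≡ 27.
  x = λ² - 20 - 20 = 729 - 40 ≡ 0; y = λ·(20 - 0) - 31 ≡ 32. → (0, 32)
add Q: (0, 32) + (20, 31). λ = (31 - 32)/(20 - 0) ≡ 52/20 mod 53. 20⁻¹ ≡ 8 (mod 53) since 20·8 = 160 ≡ 1, so λ ≡ 45.
  x = λ² - 0 - 20 = 2025 - 20 ≡ 44; y = λ·(0 - 44) - 32 ≡ 2. → (44, 2)
double: tangent at (44, 2): λ = (3·44² + 50)/(2·2) ≡ 28/4. 4⁻¹ ≡ 40 (mod 53) since 4·40 = 160 ≡ 1, so λ ≡ 28·40 ≡ 7.
  x = λ² - 44 - 44 = 49 - 88 ≡ 14; y = λ·(44 - 14) - 2 ≡ 49. → (14, 49)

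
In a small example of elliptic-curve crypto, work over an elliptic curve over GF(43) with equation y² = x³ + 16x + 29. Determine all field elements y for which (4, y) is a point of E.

x³ + 16x + 29 = 157 ≡ 28 (mod 43).
28 is a non-residue mod 43; no y exists.

none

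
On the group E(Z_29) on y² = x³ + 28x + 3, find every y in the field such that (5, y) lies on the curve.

x³ + 28x + 3 = 268 ≡ 7 (mod 29).
Square roots of 7 mod 29: 6 and 23 (since 6² = 36 ≡ 7).

6, 23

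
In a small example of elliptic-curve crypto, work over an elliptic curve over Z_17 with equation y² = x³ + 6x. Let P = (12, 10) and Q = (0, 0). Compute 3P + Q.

(8, 4)

First 3P:
Repeated addition: build up to 3P.
2P: tangent at (12, 10): λ = (3·12² + 6)/(2·10) ≡ 13/3. 3⁻¹ ≡ 6 (mod 17), so λ ≡ 13·6 ≡ 10.
  x = λ² - 12 - 12 = 100 - 24 ≡ 8; y = λ·(12 - 8) - 10 ≡ 13. → (8, 13)
3P: (8, 13) + (12, 10). λ = (10 - 13)/(12 - 8) ≡ 14/4 mod 17. 4⁻¹ ≡ 13 (mod 17), so λ ≡ 12.
  x = λ² - 8 - 12 = 144 - 20 ≡ 5; y = λ·(8 - 5) - 13 ≡ 6. → (5, 6)
3P = (5, 6).
Finally 3P + Q:
(5, 6) + (0, 0). λ = (0 - 6)/(0 - 5) ≡ 11/12 mod 17. 12⁻¹ ≡ 10 (mod 17), so λ ≡ 8.
  x = λ² - 5 - 0 = 64 - 5 ≡ 8; y = λ·(5 - 8) - 6 ≡ 4. → (8, 4)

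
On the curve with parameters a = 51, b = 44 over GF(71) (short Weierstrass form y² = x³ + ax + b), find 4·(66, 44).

Write Q = (66, 44).
Repeated addition: build up to 4Q.
2Q: tangent at (66, 44): λ = (3·66² + 51)/(2·44) ≡ 55/17. 17⁻¹ ≡ 46 (mod 71) since 17·46 = 782 ≡ 1, so λ ≡ 55·46 ≡ 45.
  x = λ² - 66 - 66 = 2025 - 132 ≡ 47; y = λ·(66 - 47) - 44 ≡ 30. → (47, 30)
3Q: (47, 30) + (66, 44). λ = (44 - 30)/(66 - 47) ≡ 14/19 mod 71. 19⁻¹ ≡ 15 (mod 71), so λ ≡ 68.
  x = λ² - 47 - 66 = 4624 - 113 ≡ 38; y = λ·(47 - 38) - 30 ≡ 14. → (38, 14)
4Q: (38, 14) + (66, 44). λ = (44 - 14)/(66 - 38) ≡ 30/28 mod 71. 28⁻¹ ≡ 33 (mod 71) since 28·33 = 924 ≡ 1, so λ ≡ 67.
  x = λ² - 38 - 66 = 4489 - 104 ≡ 54; y = λ·(38 - 54) - 14 ≡ 50. → (54, 50)

(54, 50)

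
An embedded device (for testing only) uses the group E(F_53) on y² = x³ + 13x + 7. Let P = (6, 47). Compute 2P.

(26, 31)

tangent at (6, 47): λ = (3·6² + 13)/(2·47) ≡ 15/41. 41⁻¹ ≡ 22 (mod 53) since 41·22 = 902 ≡ 1, so λ ≡ 15·22 ≡ 12.
  x = λ² - 6 - 6 = 144 - 12 ≡ 26; y = λ·(6 - 26) - 47 ≡ 31. → (26, 31)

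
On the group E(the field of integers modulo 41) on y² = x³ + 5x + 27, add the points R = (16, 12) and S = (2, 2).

(16, 12) + (2, 2). λ = (2 - 12)/(2 - 16) ≡ 31/27 mod 41. 27⁻¹ ≡ 38 (mod 41), so λ ≡ 30.
  x = λ² - 16 - 2 = 900 - 18 ≡ 21; y = λ·(16 - 21) - 12 ≡ 2. → (21, 2)

(21, 2)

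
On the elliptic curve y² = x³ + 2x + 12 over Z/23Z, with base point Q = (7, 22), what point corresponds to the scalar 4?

(11, 10)

Double-and-add on 4 = (100)₂. Start with Q = (7, 22) for the leading 1-bit.
double: tangent at (7, 22): λ = (3·7² + 2)/(2·22) ≡ 11/21. 21⁻¹ ≡ 11 (mod 23), so λ ≡ 11·11 ≡ 6.
  x = λ² - 7 - 7 = 36 - 14 ≡ 22; y = λ·(7 - 22) - 22 ≡ 3. → (22, 3)
double: tangent at (22, 3): λ = (3·22² + 2)/(2·3) ≡ 5/6. 6⁻¹ ≡ 4 (mod 23), so λ ≡ 5·4 ≡ 20.
  x = λ² - 22 - 22 = 400 - 44 ≡ 11; y = λ·(22 - 11) - 3 ≡ 10. → (11, 10)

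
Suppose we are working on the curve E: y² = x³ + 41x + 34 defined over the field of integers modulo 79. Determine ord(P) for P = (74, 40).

2P: tangent at (74, 40): λ = (3·74² + 41)/(2·40) ≡ 37/1. 1⁻¹ ≡ 1 (mod 79), so λ ≡ 37·1 ≡ 37.
  x = λ² - 74 - 74 = 1369 - 148 ≡ 36; y = λ·(74 - 36) - 40 ≡ 23. → (36, 23)
3P: (36, 23) + (74, 40). λ = (40 - 23)/(74 - 36) ≡ 17/38 mod 79. 38⁻¹ ≡ 52 (mod 79), so λ ≡ 15.
  x = λ² - 36 - 74 = 225 - 110 ≡ 36; y = λ·(36 - 36) - 23 ≡ 56. → (36, 56)
4P: (36, 56) + (74, 40). λ = (40 - 56)/(74 - 36) ≡ 63/38 mod 79. 38⁻¹ ≡ 52 (mod 79) since 38·52 = 1976 ≡ 1, so λ ≡ 37.
  x = λ² - 36 - 74 = 1369 - 110 ≡ 74; y = λ·(36 - 74) - 56 ≡ 39. → (74, 39)
5P: (74, 39) + (74, 40): same x and y₁ ≡ -y₂, so the sum is the point at infinity.
5P = the point at infinity, so the order is 5.

5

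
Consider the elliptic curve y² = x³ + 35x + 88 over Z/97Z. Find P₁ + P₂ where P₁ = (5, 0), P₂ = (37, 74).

(5, 0) + (37, 74). λ = (74 - 0)/(37 - 5) ≡ 74/32 mod 97. 32⁻¹ ≡ 94 (mod 97) since 32·94 = 3008 ≡ 1, so λ ≡ 69.
  x = λ² - 5 - 37 = 4761 - 42 ≡ 63; y = λ·(5 - 63) - 0 ≡ 72. → (63, 72)

(63, 72)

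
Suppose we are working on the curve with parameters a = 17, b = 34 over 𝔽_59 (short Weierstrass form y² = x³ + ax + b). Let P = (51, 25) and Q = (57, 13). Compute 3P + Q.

First 3P:
Repeated addition: build up to 3P.
2P: tangent at (51, 25): λ = (3·51² + 17)/(2·25) ≡ 32/50. 50⁻¹ ≡ 13 (mod 59) since 50·13 = 650 ≡ 1, so λ ≡ 32·13 ≡ 3.
  x = λ² - 51 - 51 = 9 - 102 ≡ 25; y = λ·(51 - 25) - 25 ≡ 53. → (25, 53)
3P: (25, 53) + (51, 25). λ = (25 - 53)/(51 - 25) ≡ 31/26 mod 59. 26⁻¹ ≡ 25 (mod 59), so λ ≡ 8.
  x = λ² - 25 - 51 = 64 - 76 ≡ 47; y = λ·(25 - 47) - 53 ≡ 7. → (47, 7)
3P = (47, 7).
Finally 3P + Q:
(47, 7) + (57, 13). λ = (13 - 7)/(57 - 47) ≡ 6/10 mod 59. 10⁻¹ ≡ 6 (mod 59) since 10·6 = 60 ≡ 1, so λ ≡ 36.
  x = λ² - 47 - 57 = 1296 - 104 ≡ 12; y = λ·(47 - 12) - 7 ≡ 14. → (12, 14)

(12, 14)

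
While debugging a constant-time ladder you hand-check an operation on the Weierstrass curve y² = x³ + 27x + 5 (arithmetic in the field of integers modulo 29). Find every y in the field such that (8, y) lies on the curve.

none

x³ + 27x + 5 = 733 ≡ 8 (mod 29).
8 is a non-residue mod 29; no y exists.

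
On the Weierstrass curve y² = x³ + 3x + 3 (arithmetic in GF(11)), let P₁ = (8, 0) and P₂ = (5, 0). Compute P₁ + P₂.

(9, 0)

(8, 0) + (5, 0). λ = (0 - 0)/(5 - 8) ≡ 0/8 mod 11. 8⁻¹ ≡ 7 (mod 11), so λ ≡ 0.
  x = λ² - 8 - 5 = 0 - 13 ≡ 9; y = λ·(8 - 9) - 0 ≡ 0. → (9, 0)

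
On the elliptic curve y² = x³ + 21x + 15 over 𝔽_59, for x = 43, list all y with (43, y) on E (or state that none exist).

x³ + 21x + 15 = 80425 ≡ 8 (mod 59).
8 is a non-residue mod 59; no y exists.

none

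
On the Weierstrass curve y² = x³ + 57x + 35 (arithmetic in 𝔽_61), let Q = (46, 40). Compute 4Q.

(21, 60)

Double-and-add on 4 = (100)₂. Start with Q = (46, 40) for the leading 1-bit.
double: tangent at (46, 40): λ = (3·46² + 57)/(2·40) ≡ 0/19. 19⁻¹ ≡ 45 (mod 61), so λ ≡ 0·45 ≡ 0.
  x = λ² - 46 - 46 = 0 - 92 ≡ 30; y = λ·(46 - 30) - 40 ≡ 21. → (30, 21)
double: tangent at (30, 21): λ = (3·30² + 57)/(2·21) ≡ 12/42. 42⁻¹ ≡ 16 (mod 61) since 42·16 = 672 ≡ 1, so λ ≡ 12·16 ≡ 9.
  x = λ² - 30 - 30 = 81 - 60 ≡ 21; y = λ·(30 - 21) - 21 ≡ 60. → (21, 60)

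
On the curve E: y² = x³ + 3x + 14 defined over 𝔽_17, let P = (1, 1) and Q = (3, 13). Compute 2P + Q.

(3, 4)

First 2P:
Repeated addition: build up to 2P.
2P: tangent at (1, 1): λ = (3·1² + 3)/(2·1) ≡ 6/2. 2⁻¹ ≡ 9 (mod 17), so λ ≡ 6·9 ≡ 3.
  x = λ² - 1 - 1 = 9 - 2 ≡ 7; y = λ·(1 - 7) - 1 ≡ 15. → (7, 15)
2P = (7, 15).
Finally 2P + Q:
(7, 15) + (3, 13). λ = (13 - 15)/(3 - 7) ≡ 15/13 mod 17. 13⁻¹ ≡ 4 (mod 17), so λ ≡ 9.
  x = λ² - 7 - 3 = 81 - 10 ≡ 3; y = λ·(7 - 3) - 15 ≡ 4. → (3, 4)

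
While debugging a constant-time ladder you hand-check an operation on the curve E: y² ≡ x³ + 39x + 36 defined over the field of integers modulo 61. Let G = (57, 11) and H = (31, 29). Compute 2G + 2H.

(17, 0)

First 2G:
Repeated addition: build up to 2G.
2G: tangent at (57, 11): λ = (3·57² + 39)/(2·11) ≡ 26/22. 22⁻¹ ≡ 25 (mod 61) since 22·25 = 550 ≡ 1, so λ ≡ 26·25 ≡ 40.
  x = λ² - 57 - 57 = 1600 - 114 ≡ 22; y = λ·(57 - 22) - 11 ≡ 47. → (22, 47)
2G = (22, 47).
Next 2H:
Repeated addition: build up to 2H.
2H: tangent at (31, 29): λ = (3·31² + 39)/(2·29) ≡ 55/58. 58⁻¹ ≡ 20 (mod 61) since 58·20 = 1160 ≡ 1, so λ ≡ 55·20 ≡ 2.
  x = λ² - 31 - 31 = 4 - 62 ≡ 3; y = λ·(31 - 3) - 29 ≡ 27. → (3, 27)
2H = (3, 27).
Finally 2G + 2H:
(22, 47) + (3, 27). λ = (27 - 47)/(3 - 22) ≡ 41/42 mod 61. 42⁻¹ ≡ 16 (mod 61) since 42·16 = 672 ≡ 1, so λ ≡ 46.
  x = λ² - 22 - 3 = 2116 - 25 ≡ 17; y = λ·(22 - 17) - 47 ≡ 0. → (17, 0)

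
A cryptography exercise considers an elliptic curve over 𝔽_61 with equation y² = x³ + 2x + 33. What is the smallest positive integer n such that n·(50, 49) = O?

10

2P: tangent at (50, 49): λ = (3·50² + 2)/(2·49) ≡ 60/37. 37⁻¹ ≡ 33 (mod 61) since 37·33 = 1221 ≡ 1, so λ ≡ 60·33 ≡ 28.
  x = λ² - 50 - 50 = 784 - 100 ≡ 13; y = λ·(50 - 13) - 49 ≡ 11. → (13, 11)
3P: (13, 11) + (50, 49). λ = (49 - 11)/(50 - 13) ≡ 38/37 mod 61. 37⁻¹ ≡ 33 (mod 61), so λ ≡ 34.
  x = λ² - 13 - 50 = 1156 - 63 ≡ 56; y = λ·(13 - 56) - 11 ≡ 52. → (56, 52)
4P: (56, 52) + (50, 49). λ = (49 - 52)/(50 - 56) ≡ 58/55 mod 61. 55⁻¹ ≡ 10 (mod 61), so λ ≡ 31.
  x = λ² - 56 - 50 = 961 - 106 ≡ 1; y = λ·(56 - 1) - 52 ≡ 6. → (1, 6)
5P: (1, 6) + (50, 49). λ = (49 - 6)/(50 - 1) ≡ 43/49 mod 61. 49⁻¹ ≡ 5 (mod 61), so λ ≡ 32.
  x = λ² - 1 - 50 = 1024 - 51 ≡ 58; y = λ·(1 - 58) - 6 ≡ 0. → (58, 0)
6P: (58, 0) + (50, 49). λ = (49 - 0)/(50 - 58) ≡ 49/53 mod 61. 53⁻¹ ≡ 38 (mod 61) since 53·38 = 2014 ≡ 1, so λ ≡ 32.
  x = λ² - 58 - 50 = 1024 - 108 ≡ 1; y = λ·(58 - 1) - 0 ≡ 55. → (1, 55)
7P: (1, 55) + (50, 49). λ = (49 - 55)/(50 - 1) ≡ 55/49 mod 61. 49⁻¹ ≡ 5 (mod 61), so λ ≡ 31.
  x = λ² - 1 - 50 = 961 - 51 ≡ 56; y = λ·(1 - 56) - 55 ≡ 9. → (56, 9)
8P: (56, 9) + (50, 49). λ = (49 - 9)/(50 - 56) ≡ 40/55 mod 61. 55⁻¹ ≡ 10 (mod 61), so λ ≡ 34.
  x = λ² - 56 - 50 = 1156 - 106 ≡ 13; y = λ·(56 - 13) - 9 ≡ 50. → (13, 50)
9P: (13, 50) + (50, 49). λ = (49 - 50)/(50 - 13) ≡ 60/37 mod 61. 37⁻¹ ≡ 33 (mod 61) since 37·33 = 1221 ≡ 1, so λ ≡ 28.
  x = λ² - 13 - 50 = 784 - 63 ≡ 50; y = λ·(13 - 50) - 50 ≡ 12. → (50, 12)
10P: (50, 12) + (50, 49): same x and y₁ ≡ -y₂, so the sum is O.
10P = O, so the order is 10.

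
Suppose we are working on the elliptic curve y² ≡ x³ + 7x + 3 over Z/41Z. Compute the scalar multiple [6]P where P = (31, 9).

(38, 18)

Double-and-add on 6 = (110)₂. Start with P = (31, 9) for the leading 1-bit.
double: tangent at (31, 9): λ = (3·31² + 7)/(2·9) ≡ 20/18. 18⁻¹ ≡ 16 (mod 41), so λ ≡ 20·16 ≡ 33.
  x = λ² - 31 - 31 = 1089 - 62 ≡ 2; y = λ·(31 - 2) - 9 ≡ 5. → (2, 5)
add P: (2, 5) + (31, 9). λ = (9 - 5)/(31 - 2) ≡ 4/29 mod 41. 29⁻¹ ≡ 17 (mod 41), so λ ≡ 27.
  x = λ² - 2 - 31 = 729 - 33 ≡ 40; y = λ·(2 - 40) - 5 ≡ 35. → (40, 35)
double: tangent at (40, 35): λ = (3·40² + 7)/(2·35) ≡ 10/29. 29⁻¹ ≡ 17 (mod 41), so λ ≡ 10·17 ≡ 6.
  x = λ² - 40 - 40 = 36 - 80 ≡ 38; y = λ·(40 - 38) - 35 ≡ 18. → (38, 18)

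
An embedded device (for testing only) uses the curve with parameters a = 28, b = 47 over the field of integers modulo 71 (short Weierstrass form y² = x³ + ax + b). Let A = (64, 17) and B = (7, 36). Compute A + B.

(8, 59)

(64, 17) + (7, 36). λ = (36 - 17)/(7 - 64) ≡ 19/14 mod 71. 14⁻¹ ≡ 66 (mod 71), so λ ≡ 47.
  x = λ² - 64 - 7 = 2209 - 71 ≡ 8; y = λ·(64 - 8) - 17 ≡ 59. → (8, 59)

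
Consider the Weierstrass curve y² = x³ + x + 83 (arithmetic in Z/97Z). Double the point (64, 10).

tangent at (64, 10): λ = (3·64² + 1)/(2·10) ≡ 67/20. 20⁻¹ ≡ 34 (mod 97) since 20·34 = 680 ≡ 1, so λ ≡ 67·34 ≡ 47.
  x = λ² - 64 - 64 = 2209 - 128 ≡ 44; y = λ·(64 - 44) - 10 ≡ 57. → (44, 57)

(44, 57)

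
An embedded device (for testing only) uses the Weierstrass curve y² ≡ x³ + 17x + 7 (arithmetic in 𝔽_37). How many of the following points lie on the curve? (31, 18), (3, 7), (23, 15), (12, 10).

0

(31, 18): 18² ≡ 28, rhs ≡ 22 → off.
(3, 7): 7² ≡ 12, rhs ≡ 11 → off.
(23, 15): 15² ≡ 3, rhs ≡ 22 → off.
(12, 10): 10² ≡ 26, rhs ≡ 15 → off.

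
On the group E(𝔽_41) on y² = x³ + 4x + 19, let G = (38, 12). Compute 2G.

(15, 16)

tangent at (38, 12): λ = (3·38² + 4)/(2·12) ≡ 31/24. 24⁻¹ ≡ 12 (mod 41), so λ ≡ 31·12 ≡ 3.
  x = λ² - 38 - 38 = 9 - 76 ≡ 15; y = λ·(38 - 15) - 12 ≡ 16. → (15, 16)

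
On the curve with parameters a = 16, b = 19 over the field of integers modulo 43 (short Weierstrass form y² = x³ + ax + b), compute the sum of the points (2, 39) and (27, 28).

(2, 39) + (27, 28). λ = (28 - 39)/(27 - 2) ≡ 32/25 mod 43. 25⁻¹ ≡ 31 (mod 43), so λ ≡ 3.
  x = λ² - 2 - 27 = 9 - 29 ≡ 23; y = λ·(2 - 23) - 39 ≡ 27. → (23, 27)

(23, 27)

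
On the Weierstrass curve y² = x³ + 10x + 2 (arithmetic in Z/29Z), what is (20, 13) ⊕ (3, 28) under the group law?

(13, 3)

(20, 13) + (3, 28). λ = (28 - 13)/(3 - 20) ≡ 15/12 mod 29. 12⁻¹ ≡ 17 (mod 29) since 12·17 = 204 ≡ 1, so λ ≡ 23.
  x = λ² - 20 - 3 = 529 - 23 ≡ 13; y = λ·(20 - 13) - 13 ≡ 3. → (13, 3)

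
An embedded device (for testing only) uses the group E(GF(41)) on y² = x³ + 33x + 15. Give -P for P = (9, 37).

-(9, 37) = (9, -37 mod 41) = (9, 4).

(9, 4)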